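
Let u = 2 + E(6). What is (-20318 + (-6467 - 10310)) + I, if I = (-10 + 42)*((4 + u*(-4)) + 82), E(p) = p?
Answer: -35367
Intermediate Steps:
u = 8 (u = 2 + 6 = 8)
I = 1728 (I = (-10 + 42)*((4 + 8*(-4)) + 82) = 32*((4 - 32) + 82) = 32*(-28 + 82) = 32*54 = 1728)
(-20318 + (-6467 - 10310)) + I = (-20318 + (-6467 - 10310)) + 1728 = (-20318 - 16777) + 1728 = -37095 + 1728 = -35367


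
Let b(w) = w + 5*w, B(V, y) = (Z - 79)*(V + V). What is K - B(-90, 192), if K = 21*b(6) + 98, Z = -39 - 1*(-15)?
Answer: -17686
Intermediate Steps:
Z = -24 (Z = -39 + 15 = -24)
B(V, y) = -206*V (B(V, y) = (-24 - 79)*(V + V) = -206*V)
b(w) = 6*w
K = 854 (K = 21*(6*6) + 98 = 21*36 + 98 = 756 + 98 = 854)
K - B(-90, 192) = 854 - (-206)*(-90) = 854 - 1*18540 = 854 - 18540 = -17686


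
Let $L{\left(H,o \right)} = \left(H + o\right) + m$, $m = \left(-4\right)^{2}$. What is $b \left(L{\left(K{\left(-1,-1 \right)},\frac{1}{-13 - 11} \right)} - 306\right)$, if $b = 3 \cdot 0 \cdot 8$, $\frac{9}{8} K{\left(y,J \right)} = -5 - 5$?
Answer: $0$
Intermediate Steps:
$K{\left(y,J \right)} = - \frac{80}{9}$ ($K{\left(y,J \right)} = \frac{8 \left(-5 - 5\right)}{9} = \frac{8}{9} \left(-10\right) = - \frac{80}{9}$)
$m = 16$
$L{\left(H,o \right)} = 16 + H + o$ ($L{\left(H,o \right)} = \left(H + o\right) + 16 = 16 + H + o$)
$b = 0$ ($b = 0 \cdot 8 = 0$)
$b \left(L{\left(K{\left(-1,-1 \right)},\frac{1}{-13 - 11} \right)} - 306\right) = 0 \left(\left(16 - \frac{80}{9} + \frac{1}{-13 - 11}\right) - 306\right) = 0 \left(\left(16 - \frac{80}{9} + \frac{1}{-24}\right) - 306\right) = 0 \left(\left(16 - \frac{80}{9} - \frac{1}{24}\right) - 306\right) = 0 \left(\frac{509}{72} - 306\right) = 0 \left(- \frac{21523}{72}\right) = 0$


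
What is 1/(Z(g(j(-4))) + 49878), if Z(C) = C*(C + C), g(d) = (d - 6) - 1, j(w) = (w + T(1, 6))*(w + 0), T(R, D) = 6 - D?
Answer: 1/50040 ≈ 1.9984e-5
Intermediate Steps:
j(w) = w² (j(w) = (w + (6 - 1*6))*(w + 0) = (w + (6 - 6))*w = (w + 0)*w = w*w = w²)
g(d) = -7 + d (g(d) = (-6 + d) - 1 = -7 + d)
Z(C) = 2*C² (Z(C) = C*(2*C) = 2*C²)
1/(Z(g(j(-4))) + 49878) = 1/(2*(-7 + (-4)²)² + 49878) = 1/(2*(-7 + 16)² + 49878) = 1/(2*9² + 49878) = 1/(2*81 + 49878) = 1/(162 + 49878) = 1/50040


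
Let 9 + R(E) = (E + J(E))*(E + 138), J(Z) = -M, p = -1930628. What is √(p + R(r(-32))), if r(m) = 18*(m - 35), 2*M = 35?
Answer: I*√623939 ≈ 789.9*I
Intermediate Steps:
M = 35/2 (M = (½)*35 = 35/2 ≈ 17.500)
J(Z) = -35/2 (J(Z) = -1*35/2 = -35/2)
r(m) = -630 + 18*m (r(m) = 18*(-35 + m) = -630 + 18*m)
R(E) = -9 + (138 + E)*(-35/2 + E) (R(E) = -9 + (E - 35/2)*(E + 138) = -9 + (-35/2 + E)*(138 + E) = -9 + (138 + E)*(-35/2 + E))
√(p + R(r(-32))) = √(-1930628 + (-2424 + (-630 + 18*(-32))² + 241*(-630 + 18*(-32))/2)) = √(-1930628 + (-2424 + (-630 - 576)² + 241*(-630 - 576)/2)) = √(-1930628 + (-2424 + (-1206)² + (241/2)*(-1206))) = √(-1930628 + (-2424 + 1454436 - 145323)) = √(-1930628 + 1306689) = √(-623939) = I*√623939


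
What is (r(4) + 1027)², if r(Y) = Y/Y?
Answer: 1056784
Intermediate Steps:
r(Y) = 1
(r(4) + 1027)² = (1 + 1027)² = 1028² = 1056784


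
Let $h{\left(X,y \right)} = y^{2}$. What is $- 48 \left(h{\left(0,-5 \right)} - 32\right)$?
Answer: $336$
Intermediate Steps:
$- 48 \left(h{\left(0,-5 \right)} - 32\right) = - 48 \left(\left(-5\right)^{2} - 32\right) = - 48 \left(25 - 32\right) = \left(-48\right) \left(-7\right) = 336$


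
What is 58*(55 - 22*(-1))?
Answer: 4466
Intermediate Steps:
58*(55 - 22*(-1)) = 58*(55 + 22) = 58*77 = 4466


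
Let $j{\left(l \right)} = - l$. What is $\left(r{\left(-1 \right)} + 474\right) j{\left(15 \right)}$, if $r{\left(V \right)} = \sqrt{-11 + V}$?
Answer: $-7110 - 30 i \sqrt{3} \approx -7110.0 - 51.962 i$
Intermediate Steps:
$\left(r{\left(-1 \right)} + 474\right) j{\left(15 \right)} = \left(\sqrt{-11 - 1} + 474\right) \left(\left(-1\right) 15\right) = \left(\sqrt{-12} + 474\right) \left(-15\right) = \left(2 i \sqrt{3} + 474\right) \left(-15\right) = \left(474 + 2 i \sqrt{3}\right) \left(-15\right) = -7110 - 30 i \sqrt{3}$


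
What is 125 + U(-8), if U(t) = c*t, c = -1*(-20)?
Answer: -35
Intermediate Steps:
c = 20
U(t) = 20*t
125 + U(-8) = 125 + 20*(-8) = 125 - 160 = -35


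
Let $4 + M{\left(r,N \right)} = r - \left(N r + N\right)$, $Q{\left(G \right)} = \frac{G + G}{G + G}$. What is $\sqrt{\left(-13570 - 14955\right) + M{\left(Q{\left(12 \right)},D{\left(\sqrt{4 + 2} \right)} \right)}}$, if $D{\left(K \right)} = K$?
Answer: $\sqrt{-28528 - 2 \sqrt{6}} \approx 168.92 i$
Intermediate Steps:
$Q{\left(G \right)} = 1$ ($Q{\left(G \right)} = \frac{2 G}{2 G} = 2 G \frac{1}{2 G} = 1$)
$M{\left(r,N \right)} = -4 + r - N - N r$ ($M{\left(r,N \right)} = -4 - \left(N - r + N r\right) = -4 + r - N - N r$)
$\sqrt{\left(-13570 - 14955\right) + M{\left(Q{\left(12 \right)},D{\left(\sqrt{4 + 2} \right)} \right)}} = \sqrt{\left(-13570 - 14955\right) - \left(3 + \sqrt{4 + 2} + \sqrt{4 + 2} \cdot 1\right)} = \sqrt{\left(-13570 - 14955\right) - \left(3 + \sqrt{6} + \sqrt{6} \cdot 1\right)} = \sqrt{-28525 - \left(3 + 2 \sqrt{6}\right)} = \sqrt{-28528 - 2 \sqrt{6}}$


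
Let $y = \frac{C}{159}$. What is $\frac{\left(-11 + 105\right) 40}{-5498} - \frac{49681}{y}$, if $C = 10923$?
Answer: $- \frac{7245217737}{10009109} \approx -723.86$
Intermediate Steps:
$y = \frac{3641}{53}$ ($y = \frac{10923}{159} = 10923 \cdot \frac{1}{159} = \frac{3641}{53} \approx 68.698$)
$\frac{\left(-11 + 105\right) 40}{-5498} - \frac{49681}{y} = \frac{\left(-11 + 105\right) 40}{-5498} - \frac{49681}{\frac{3641}{53}} = 94 \cdot 40 \left(- \frac{1}{5498}\right) - \frac{2633093}{3641} = 3760 \left(- \frac{1}{5498}\right) - \frac{2633093}{3641} = - \frac{1880}{2749} - \frac{2633093}{3641} = - \frac{7245217737}{10009109}$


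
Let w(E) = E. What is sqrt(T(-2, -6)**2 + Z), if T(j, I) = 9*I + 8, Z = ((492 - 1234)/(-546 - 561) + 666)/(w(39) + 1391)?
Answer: sqrt(147324899568990)/263835 ≈ 46.005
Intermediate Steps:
Z = 369002/791505 (Z = ((492 - 1234)/(-546 - 561) + 666)/(39 + 1391) = (-742/(-1107) + 666)/1430 = (-742*(-1/1107) + 666)*(1/1430) = (742/1107 + 666)*(1/1430) = (738004/1107)*(1/1430) = 369002/791505 ≈ 0.46620)
T(j, I) = 8 + 9*I
sqrt(T(-2, -6)**2 + Z) = sqrt((8 + 9*(-6))**2 + 369002/791505) = sqrt((8 - 54)**2 + 369002/791505) = sqrt((-46)**2 + 369002/791505) = sqrt(2116 + 369002/791505) = sqrt(1675193582/791505) = sqrt(147324899568990)/263835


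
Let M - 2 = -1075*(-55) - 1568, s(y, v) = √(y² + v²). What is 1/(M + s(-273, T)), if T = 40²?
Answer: 57559/3310403952 - √2634529/3310403952 ≈ 1.6897e-5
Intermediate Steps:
T = 1600
s(y, v) = √(v² + y²)
M = 57559 (M = 2 + (-1075*(-55) - 1568) = 2 + (59125 - 1568) = 2 + 57557 = 57559)
1/(M + s(-273, T)) = 1/(57559 + √(1600² + (-273)²)) = 1/(57559 + √(2560000 + 74529)) = 1/(57559 + √2634529)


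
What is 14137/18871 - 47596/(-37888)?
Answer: 358451693/178746112 ≈ 2.0054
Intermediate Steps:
14137/18871 - 47596/(-37888) = 14137*(1/18871) - 47596*(-1/37888) = 14137/18871 + 11899/9472 = 358451693/178746112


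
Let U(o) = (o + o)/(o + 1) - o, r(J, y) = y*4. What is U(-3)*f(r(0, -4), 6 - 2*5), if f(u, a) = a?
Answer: -24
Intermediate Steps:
r(J, y) = 4*y
U(o) = -o + 2*o/(1 + o) (U(o) = (2*o)/(1 + o) - o = 2*o/(1 + o) - o = -o + 2*o/(1 + o))
U(-3)*f(r(0, -4), 6 - 2*5) = (-3*(1 - 1*(-3))/(1 - 3))*(6 - 2*5) = (-3*(1 + 3)/(-2))*(6 - 10) = -3*(-1/2)*4*(-4) = 6*(-4) = -24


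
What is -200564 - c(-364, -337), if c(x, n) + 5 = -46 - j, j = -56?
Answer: -200569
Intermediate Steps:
c(x, n) = 5 (c(x, n) = -5 + (-46 - 1*(-56)) = -5 + (-46 + 56) = -5 + 10 = 5)
-200564 - c(-364, -337) = -200564 - 1*5 = -200564 - 5 = -200569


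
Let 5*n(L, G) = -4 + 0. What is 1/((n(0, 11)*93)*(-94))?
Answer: 5/34968 ≈ 0.00014299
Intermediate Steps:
n(L, G) = -⅘ (n(L, G) = (-4 + 0)/5 = (⅕)*(-4) = -⅘)
1/((n(0, 11)*93)*(-94)) = 1/(-⅘*93*(-94)) = 1/(-372/5*(-94)) = 1/(34968/5) = 5/34968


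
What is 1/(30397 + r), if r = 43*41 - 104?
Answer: 1/32056 ≈ 3.1195e-5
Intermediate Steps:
r = 1659 (r = 1763 - 104 = 1659)
1/(30397 + r) = 1/(30397 + 1659) = 1/32056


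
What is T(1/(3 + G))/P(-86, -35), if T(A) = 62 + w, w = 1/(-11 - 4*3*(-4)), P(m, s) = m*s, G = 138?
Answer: 459/22274 ≈ 0.020607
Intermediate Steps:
w = 1/37 (w = 1/(-11 - 12*(-4)) = 1/(-11 + 48) = 1/37 ≈ 0.027027)
T(A) = 2295/37 (T(A) = 62 + 1/37 = 2295/37)
T(1/(3 + G))/P(-86, -35) = 2295/(37*((-86*(-35)))) = (2295/37)/3010 = (2295/37)*(1/3010) = 459/22274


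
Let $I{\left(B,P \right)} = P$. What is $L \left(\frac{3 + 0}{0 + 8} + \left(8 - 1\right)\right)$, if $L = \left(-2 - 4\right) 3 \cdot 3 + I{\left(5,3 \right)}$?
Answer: $- \frac{3009}{8} \approx -376.13$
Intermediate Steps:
$L = -51$ ($L = \left(-2 - 4\right) 3 \cdot 3 + 3 = \left(-2 - 4\right) 9 + 3 = \left(-6\right) 9 + 3 = -54 + 3 = -51$)
$L \left(\frac{3 + 0}{0 + 8} + \left(8 - 1\right)\right) = - 51 \left(\frac{3 + 0}{0 + 8} + \left(8 - 1\right)\right) = - 51 \left(\frac{3}{8} + 7\right) = \left(-51\right) \frac{59}{8} = - \frac{3009}{8}$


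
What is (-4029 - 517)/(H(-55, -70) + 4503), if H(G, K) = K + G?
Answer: -2273/2189 ≈ -1.0384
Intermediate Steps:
H(G, K) = G + K
(-4029 - 517)/(H(-55, -70) + 4503) = (-4029 - 517)/((-55 - 70) + 4503) = -4546/(-125 + 4503) = -4546/4378 = -4546*1/4378 = -2273/2189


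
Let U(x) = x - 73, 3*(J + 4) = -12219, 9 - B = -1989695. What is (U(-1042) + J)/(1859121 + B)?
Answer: -5192/3848825 ≈ -0.0013490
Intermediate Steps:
B = 1989704 (B = 9 - 1*(-1989695) = 9 + 1989695 = 1989704)
J = -4077 (J = -4 + (⅓)*(-12219) = -4 - 4073 = -4077)
U(x) = -73 + x
(U(-1042) + J)/(1859121 + B) = ((-73 - 1042) - 4077)/(1859121 + 1989704) = (-1115 - 4077)/3848825 = -5192*1/3848825 = -5192/3848825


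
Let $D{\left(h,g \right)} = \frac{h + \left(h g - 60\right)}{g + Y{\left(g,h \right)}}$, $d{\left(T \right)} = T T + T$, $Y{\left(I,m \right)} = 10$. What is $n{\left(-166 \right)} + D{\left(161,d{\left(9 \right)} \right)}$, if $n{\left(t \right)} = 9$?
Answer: $\frac{15491}{100} \approx 154.91$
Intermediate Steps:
$d{\left(T \right)} = T + T^{2}$ ($d{\left(T \right)} = T^{2} + T = T + T^{2}$)
$D{\left(h,g \right)} = \frac{-60 + h + g h}{10 + g}$ ($D{\left(h,g \right)} = \frac{h + \left(h g - 60\right)}{g + 10} = \frac{h + \left(g h - 60\right)}{10 + g} = \frac{h + \left(-60 + g h\right)}{10 + g} = \frac{-60 + h + g h}{10 + g}$)
$n{\left(-166 \right)} + D{\left(161,d{\left(9 \right)} \right)} = 9 + \frac{-60 + 161 + 9 \left(1 + 9\right) 161}{10 + 9 \left(1 + 9\right)} = 9 + \frac{-60 + 161 + 9 \cdot 10 \cdot 161}{10 + 9 \cdot 10} = 9 + \frac{-60 + 161 + 90 \cdot 161}{10 + 90} = 9 + \frac{-60 + 161 + 14490}{100} = 9 + \frac{1}{100} \cdot 14591 = 9 + \frac{14591}{100} = \frac{15491}{100}$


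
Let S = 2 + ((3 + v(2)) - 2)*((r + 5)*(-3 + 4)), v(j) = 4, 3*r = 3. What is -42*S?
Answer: -1344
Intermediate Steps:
r = 1 (r = (⅓)*3 = 1)
S = 32 (S = 2 + ((3 + 4) - 2)*((1 + 5)*(-3 + 4)) = 2 + (7 - 2)*(6*1) = 2 + 5*6 = 2 + 30 = 32)
-42*S = -42*32 = -1344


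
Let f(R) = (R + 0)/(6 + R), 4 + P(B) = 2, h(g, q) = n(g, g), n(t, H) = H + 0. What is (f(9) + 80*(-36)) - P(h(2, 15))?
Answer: -14387/5 ≈ -2877.4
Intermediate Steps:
n(t, H) = H
h(g, q) = g
P(B) = -2 (P(B) = -4 + 2 = -2)
f(R) = R/(6 + R)
(f(9) + 80*(-36)) - P(h(2, 15)) = (9/(6 + 9) + 80*(-36)) - 1*(-2) = (9/15 - 2880) + 2 = (9*(1/15) - 2880) + 2 = (3/5 - 2880) + 2 = -14397/5 + 2 = -14387/5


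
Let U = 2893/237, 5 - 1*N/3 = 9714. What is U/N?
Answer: -2893/6903099 ≈ -0.00041909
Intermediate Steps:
N = -29127 (N = 15 - 3*9714 = 15 - 29142 = -29127)
U = 2893/237 (U = 2893*(1/237) = 2893/237 ≈ 12.207)
U/N = (2893/237)/(-29127) = (2893/237)*(-1/29127) = -2893/6903099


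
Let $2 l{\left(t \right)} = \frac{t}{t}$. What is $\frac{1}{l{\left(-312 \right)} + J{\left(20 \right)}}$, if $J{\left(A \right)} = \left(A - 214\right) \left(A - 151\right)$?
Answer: $\frac{2}{50829} \approx 3.9348 \cdot 10^{-5}$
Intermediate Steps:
$J{\left(A \right)} = \left(-214 + A\right) \left(-151 + A\right)$
$l{\left(t \right)} = \frac{1}{2}$ ($l{\left(t \right)} = \frac{t \frac{1}{t}}{2} = \frac{1}{2} \cdot 1 = \frac{1}{2}$)
$\frac{1}{l{\left(-312 \right)} + J{\left(20 \right)}} = \frac{1}{\frac{1}{2} + \left(32314 + 20^{2} - 7300\right)} = \frac{1}{\frac{1}{2} + \left(32314 + 400 - 7300\right)} = \frac{1}{\frac{1}{2} + 25414} = \frac{1}{\frac{50829}{2}} = \frac{2}{50829}$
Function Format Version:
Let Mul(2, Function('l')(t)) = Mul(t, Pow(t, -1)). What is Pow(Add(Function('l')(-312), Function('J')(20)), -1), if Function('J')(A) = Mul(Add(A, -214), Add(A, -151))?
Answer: Rational(2, 50829) ≈ 3.9348e-5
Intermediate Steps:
Function('J')(A) = Mul(Add(-214, A), Add(-151, A))
Function('l')(t) = Rational(1, 2) (Function('l')(t) = Mul(Rational(1, 2), Mul(t, Pow(t, -1))) = Mul(Rational(1, 2), 1) = Rational(1, 2))
Pow(Add(Function('l')(-312), Function('J')(20)), -1) = Pow(Add(Rational(1, 2), Add(32314, Pow(20, 2), Mul(-365, 20))), -1) = Pow(Add(Rational(1, 2), Add(32314, 400, -7300)), -1) = Pow(Add(Rational(1, 2), 25414), -1) = Pow(Rational(50829, 2), -1) = Rational(2, 50829)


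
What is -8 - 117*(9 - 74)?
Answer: 7597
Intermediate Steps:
-8 - 117*(9 - 74) = -8 - 117*(-65) = -8 + 7605 = 7597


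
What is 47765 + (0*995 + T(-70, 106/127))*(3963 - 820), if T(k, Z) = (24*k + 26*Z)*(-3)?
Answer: 1991851271/127 ≈ 1.5684e+7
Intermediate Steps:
T(k, Z) = -78*Z - 72*k
47765 + (0*995 + T(-70, 106/127))*(3963 - 820) = 47765 + (0*995 + (-8268/127 - 72*(-70)))*(3963 - 820) = 47765 + (0 + (-8268/127 + 5040))*3143 = 47765 + (0 + 631812/127)*3143 = 47765 + (631812/127)*3143 = 47765 + 1985785116/127 = 1991851271/127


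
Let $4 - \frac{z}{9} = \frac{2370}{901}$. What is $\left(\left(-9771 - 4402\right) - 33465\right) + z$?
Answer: $- \frac{42910732}{901} \approx -47626.0$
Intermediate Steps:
$z = \frac{11106}{901}$ ($z = 36 - 9 \cdot \frac{2370}{901} = 36 - 9 \cdot 2370 \cdot \frac{1}{901} = 36 - \frac{21330}{901} = \frac{11106}{901} \approx 12.326$)
$\left(\left(-9771 - 4402\right) - 33465\right) + z = \left(\left(-9771 - 4402\right) - 33465\right) + \frac{11106}{901} = \left(-14173 - 33465\right) + \frac{11106}{901} = -47638 + \frac{11106}{901} = - \frac{42910732}{901}$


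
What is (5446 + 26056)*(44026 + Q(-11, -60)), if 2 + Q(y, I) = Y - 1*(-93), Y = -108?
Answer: 1386371518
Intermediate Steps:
Q(y, I) = -17 (Q(y, I) = -2 + (-108 - 1*(-93)) = -2 + (-108 + 93) = -2 - 15 = -17)
(5446 + 26056)*(44026 + Q(-11, -60)) = (5446 + 26056)*(44026 - 17) = 31502*44009 = 1386371518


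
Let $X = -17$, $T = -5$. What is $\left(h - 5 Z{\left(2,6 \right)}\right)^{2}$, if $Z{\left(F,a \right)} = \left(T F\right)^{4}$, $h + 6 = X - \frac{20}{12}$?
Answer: $\frac{22522205476}{9} \approx 2.5025 \cdot 10^{9}$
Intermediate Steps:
$h = - \frac{74}{3}$ ($h = -6 - \left(17 + \frac{20}{12}\right) = -6 - \frac{56}{3} = - \frac{74}{3} \approx -24.667$)
$Z{\left(F,a \right)} = 625 F^{4}$ ($Z{\left(F,a \right)} = \left(- 5 F\right)^{4} = 625 F^{4}$)
$\left(h - 5 Z{\left(2,6 \right)}\right)^{2} = \left(- \frac{74}{3} - 5 \cdot 625 \cdot 2^{4}\right)^{2} = \left(- \frac{74}{3} - 5 \cdot 625 \cdot 16\right)^{2} = \left(- \frac{74}{3} - 50000\right)^{2} = \left(- \frac{150074}{3}\right)^{2} = \frac{22522205476}{9}$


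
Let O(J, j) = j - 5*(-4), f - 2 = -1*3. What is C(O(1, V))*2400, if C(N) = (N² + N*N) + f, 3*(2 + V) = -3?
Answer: 1384800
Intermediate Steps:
V = -3 (V = -2 + (⅓)*(-3) = -2 - 1 = -3)
f = -1 (f = 2 - 1*3 = 2 - 3 = -1)
O(J, j) = 20 + j (O(J, j) = j + 20 = 20 + j)
C(N) = -1 + 2*N² (C(N) = (N² + N*N) - 1 = (N² + N²) - 1 = 2*N² - 1 = -1 + 2*N²)
C(O(1, V))*2400 = (-1 + 2*(20 - 3)²)*2400 = (-1 + 2*17²)*2400 = (-1 + 2*289)*2400 = (-1 + 578)*2400 = 577*2400 = 1384800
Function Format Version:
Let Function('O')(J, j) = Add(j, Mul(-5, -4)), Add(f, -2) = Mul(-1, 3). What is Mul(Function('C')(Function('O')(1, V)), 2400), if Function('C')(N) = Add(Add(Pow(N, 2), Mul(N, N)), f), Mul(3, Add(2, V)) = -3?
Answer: 1384800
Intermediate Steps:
V = -3 (V = Add(-2, Mul(Rational(1, 3), -3)) = Add(-2, -1) = -3)
f = -1 (f = Add(2, Mul(-1, 3)) = Add(2, -3) = -1)
Function('O')(J, j) = Add(20, j) (Function('O')(J, j) = Add(j, 20) = Add(20, j))
Function('C')(N) = Add(-1, Mul(2, Pow(N, 2))) (Function('C')(N) = Add(Add(Pow(N, 2), Mul(N, N)), -1) = Add(Add(Pow(N, 2), Pow(N, 2)), -1) = Add(Mul(2, Pow(N, 2)), -1) = Add(-1, Mul(2, Pow(N, 2))))
Mul(Function('C')(Function('O')(1, V)), 2400) = Mul(Add(-1, Mul(2, Pow(Add(20, -3), 2))), 2400) = Mul(Add(-1, Mul(2, Pow(17, 2))), 2400) = Mul(Add(-1, Mul(2, 289)), 2400) = Mul(Add(-1, 578), 2400) = Mul(577, 2400) = 1384800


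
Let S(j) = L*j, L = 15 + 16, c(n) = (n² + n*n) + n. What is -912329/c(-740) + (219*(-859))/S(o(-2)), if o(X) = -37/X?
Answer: -11157520559/33928260 ≈ -328.86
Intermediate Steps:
c(n) = n + 2*n² (c(n) = (n² + n²) + n = 2*n² + n = n + 2*n²)
L = 31
S(j) = 31*j
-912329/c(-740) + (219*(-859))/S(o(-2)) = -912329*(-1/(740*(1 + 2*(-740)))) + (219*(-859))/((31*(-37/(-2)))) = -912329*(-1/(740*(1 - 1480))) - 188121/(31*(-37*(-½))) = -912329/((-740*(-1479))) - 188121/(31*(37/2)) = -912329/1094460 - 188121/1147/2 = -912329*1/1094460 - 188121*2/1147 = -912329/1094460 - 376242/1147 = -11157520559/33928260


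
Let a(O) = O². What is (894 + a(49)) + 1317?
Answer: 4612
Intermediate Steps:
(894 + a(49)) + 1317 = (894 + 49²) + 1317 = (894 + 2401) + 1317 = 3295 + 1317 = 4612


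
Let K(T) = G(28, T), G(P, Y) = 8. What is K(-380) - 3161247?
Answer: -3161239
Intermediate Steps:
K(T) = 8
K(-380) - 3161247 = 8 - 3161247 = -3161239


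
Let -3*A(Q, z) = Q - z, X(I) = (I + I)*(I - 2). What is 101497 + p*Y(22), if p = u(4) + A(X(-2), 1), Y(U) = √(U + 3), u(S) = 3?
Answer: 101487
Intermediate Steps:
X(I) = 2*I*(-2 + I) (X(I) = (2*I)*(-2 + I) = 2*I*(-2 + I))
Y(U) = √(3 + U)
A(Q, z) = -Q/3 + z/3 (A(Q, z) = -(Q - z)/3 = -Q/3 + z/3)
p = -2 (p = 3 + (-2*(-2)*(-2 - 2)/3 + (⅓)*1) = 3 + (-2*(-2)*(-4)/3 + ⅓) = 3 + (-⅓*16 + ⅓) = 3 + (-16/3 + ⅓) = 3 - 5 = -2)
101497 + p*Y(22) = 101497 - 2*√(3 + 22) = 101497 - 2*√25 = 101497 - 2*5 = 101497 - 10 = 101487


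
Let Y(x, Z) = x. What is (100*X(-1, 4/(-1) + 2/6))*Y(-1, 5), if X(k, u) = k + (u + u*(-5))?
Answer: -4100/3 ≈ -1366.7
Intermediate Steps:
X(k, u) = k - 4*u (X(k, u) = k + (u - 5*u) = k - 4*u)
(100*X(-1, 4/(-1) + 2/6))*Y(-1, 5) = (100*(-1 - 4*(4/(-1) + 2/6)))*(-1) = (100*(-1 - 4*(4*(-1) + 2*(⅙))))*(-1) = (100*(-1 - 4*(-4 + ⅓)))*(-1) = (100*(-1 - 4*(-11/3)))*(-1) = (100*(-1 + 44/3))*(-1) = (100*(41/3))*(-1) = (4100/3)*(-1) = -4100/3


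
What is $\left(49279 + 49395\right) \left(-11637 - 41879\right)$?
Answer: $-5280637784$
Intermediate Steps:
$\left(49279 + 49395\right) \left(-11637 - 41879\right) = 98674 \left(-53516\right) = -5280637784$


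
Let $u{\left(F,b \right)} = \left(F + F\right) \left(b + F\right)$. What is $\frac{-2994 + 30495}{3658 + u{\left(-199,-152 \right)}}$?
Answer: $\frac{27501}{143356} \approx 0.19184$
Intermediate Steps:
$u{\left(F,b \right)} = 2 F \left(F + b\right)$
$\frac{-2994 + 30495}{3658 + u{\left(-199,-152 \right)}} = \frac{-2994 + 30495}{3658 + 2 \left(-199\right) \left(-199 - 152\right)} = \frac{27501}{3658 + 2 \left(-199\right) \left(-351\right)} = \frac{27501}{3658 + 139698} = \frac{27501}{143356}$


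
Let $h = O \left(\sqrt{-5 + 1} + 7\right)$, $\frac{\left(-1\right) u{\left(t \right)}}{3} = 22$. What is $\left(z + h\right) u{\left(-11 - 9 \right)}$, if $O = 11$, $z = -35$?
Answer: $-2772 - 1452 i \approx -2772.0 - 1452.0 i$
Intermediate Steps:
$u{\left(t \right)} = -66$ ($u{\left(t \right)} = \left(-3\right) 22 = -66$)
$h = 77 + 22 i$ ($h = 11 \left(\sqrt{-5 + 1} + 7\right) = 11 \left(\sqrt{-4} + 7\right) = 11 \left(2 i + 7\right) = 11 \left(7 + 2 i\right) = 77 + 22 i \approx 77.0 + 22.0 i$)
$\left(z + h\right) u{\left(-11 - 9 \right)} = \left(-35 + \left(77 + 22 i\right)\right) \left(-66\right) = \left(42 + 22 i\right) \left(-66\right) = -2772 - 1452 i$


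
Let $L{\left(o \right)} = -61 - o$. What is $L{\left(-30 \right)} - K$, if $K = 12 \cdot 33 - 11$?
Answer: $-416$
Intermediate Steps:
$K = 385$ ($K = 396 - 11 = 385$)
$L{\left(-30 \right)} - K = \left(-61 - -30\right) - 385 = \left(-61 + 30\right) - 385 = -31 - 385 = -416$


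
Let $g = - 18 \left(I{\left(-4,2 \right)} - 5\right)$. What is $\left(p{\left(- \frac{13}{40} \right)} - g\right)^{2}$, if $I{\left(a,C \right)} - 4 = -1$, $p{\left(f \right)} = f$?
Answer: $\frac{2111209}{1600} \approx 1319.5$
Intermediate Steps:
$I{\left(a,C \right)} = 3$ ($I{\left(a,C \right)} = 4 - 1 = 3$)
$g = 36$ ($g = - 18 \left(3 - 5\right) = \left(-18\right) \left(-2\right) = 36$)
$\left(p{\left(- \frac{13}{40} \right)} - g\right)^{2} = \left(- \frac{13}{40} - 36\right)^{2} = \left(- \frac{1453}{40}\right)^{2} = \frac{2111209}{1600}$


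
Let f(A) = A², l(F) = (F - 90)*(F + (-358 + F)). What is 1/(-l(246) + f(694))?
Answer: 1/460732 ≈ 2.1705e-6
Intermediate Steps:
l(F) = (-358 + 2*F)*(-90 + F) (l(F) = (-90 + F)*(-358 + 2*F) = (-358 + 2*F)*(-90 + F))
1/(-l(246) + f(694)) = 1/(-(32220 - 538*246 + 2*246²) + 694²) = 1/(-(32220 - 132348 + 2*60516) + 481636) = 1/(-(32220 - 132348 + 121032) + 481636) = 1/(-1*20904 + 481636) = 1/(-20904 + 481636) = 1/460732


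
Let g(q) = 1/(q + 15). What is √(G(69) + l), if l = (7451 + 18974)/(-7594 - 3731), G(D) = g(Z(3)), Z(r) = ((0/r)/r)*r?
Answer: I*√510/15 ≈ 1.5055*I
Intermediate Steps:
Z(r) = 0 (Z(r) = (0/r)*r = 0*r = 0)
g(q) = 1/(15 + q)
G(D) = 1/15 (G(D) = 1/(15 + 0) = 1/15)
l = -7/3 (l = 26425/(-11325) = 26425*(-1/11325) = -7/3 ≈ -2.3333)
√(G(69) + l) = √(1/15 - 7/3) = √(-34/15) = I*√510/15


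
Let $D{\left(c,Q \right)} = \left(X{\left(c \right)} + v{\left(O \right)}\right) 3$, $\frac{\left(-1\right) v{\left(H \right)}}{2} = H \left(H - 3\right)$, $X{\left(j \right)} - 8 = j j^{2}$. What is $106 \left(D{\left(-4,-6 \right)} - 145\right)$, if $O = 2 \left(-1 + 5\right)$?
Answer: $-58618$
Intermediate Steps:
$O = 8$ ($O = 2 \cdot 4 = 8$)
$X{\left(j \right)} = 8 + j^{3}$ ($X{\left(j \right)} = 8 + j j^{2} = 8 + j^{3}$)
$v{\left(H \right)} = - 2 H \left(-3 + H\right)$ ($v{\left(H \right)} = - 2 H \left(H - 3\right) = - 2 H \left(-3 + H\right)$)
$D{\left(c,Q \right)} = -216 + 3 c^{3}$ ($D{\left(c,Q \right)} = \left(\left(8 + c^{3}\right) + 2 \cdot 8 \left(3 - 8\right)\right) 3 = \left(\left(8 + c^{3}\right) + 2 \cdot 8 \left(-5\right)\right) 3 = \left(\left(8 + c^{3}\right) - 80\right) 3 = \left(-72 + c^{3}\right) 3 = -216 + 3 c^{3}$)
$106 \left(D{\left(-4,-6 \right)} - 145\right) = 106 \left(\left(-216 + 3 \left(-4\right)^{3}\right) - 145\right) = 106 \left(\left(-216 + 3 \left(-64\right)\right) - 145\right) = 106 \left(\left(-216 - 192\right) - 145\right) = 106 \left(-408 - 145\right) = 106 \left(-553\right) = -58618$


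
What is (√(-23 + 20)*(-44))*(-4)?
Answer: 176*I*√3 ≈ 304.84*I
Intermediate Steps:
(√(-23 + 20)*(-44))*(-4) = (√(-3)*(-44))*(-4) = ((I*√3)*(-44))*(-4) = -44*I*√3*(-4) = 176*I*√3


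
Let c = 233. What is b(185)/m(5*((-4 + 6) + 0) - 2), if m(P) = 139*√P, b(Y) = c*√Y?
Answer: 233*√370/556 ≈ 8.0609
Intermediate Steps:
b(Y) = 233*√Y
b(185)/m(5*((-4 + 6) + 0) - 2) = (233*√185)/((139*√(5*((-4 + 6) + 0) - 2))) = (233*√185)/((139*√(5*(2 + 0) - 2))) = (233*√185)/((139*√(5*2 - 2))) = (233*√185)/((139*√(10 - 2))) = (233*√185)/((139*√8)) = (233*√185)/((139*(2*√2))) = (233*√185)/((278*√2)) = (233*√185)*(√2/556) = 233*√370/556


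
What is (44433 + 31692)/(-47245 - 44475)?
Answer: -15225/18344 ≈ -0.82997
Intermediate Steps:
(44433 + 31692)/(-47245 - 44475) = 76125/(-91720) = 76125*(-1/91720) = -15225/18344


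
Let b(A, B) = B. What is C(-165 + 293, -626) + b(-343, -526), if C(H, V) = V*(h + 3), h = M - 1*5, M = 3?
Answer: -1152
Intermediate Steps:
h = -2 (h = 3 - 1*5 = 3 - 5 = -2)
C(H, V) = V (C(H, V) = V*(-2 + 3) = V*1 = V)
C(-165 + 293, -626) + b(-343, -526) = -626 - 526 = -1152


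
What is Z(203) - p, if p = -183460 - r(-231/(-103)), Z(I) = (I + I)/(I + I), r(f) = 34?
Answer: 183495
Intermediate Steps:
Z(I) = 1 (Z(I) = (2*I)/((2*I)) = (2*I)*(1/(2*I)) = 1)
p = -183494 (p = -183460 - 1*34 = -183460 - 34 = -183494)
Z(203) - p = 1 - 1*(-183494) = 1 + 183494 = 183495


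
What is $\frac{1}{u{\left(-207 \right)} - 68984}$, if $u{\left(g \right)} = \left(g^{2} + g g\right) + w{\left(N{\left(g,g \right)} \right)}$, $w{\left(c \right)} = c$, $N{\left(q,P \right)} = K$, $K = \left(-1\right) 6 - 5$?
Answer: $\frac{1}{16703} \approx 5.9869 \cdot 10^{-5}$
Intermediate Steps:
$K = -11$ ($K = -6 - 5 = -11$)
$N{\left(q,P \right)} = -11$
$u{\left(g \right)} = -11 + 2 g^{2}$ ($u{\left(g \right)} = \left(g^{2} + g g\right) - 11 = \left(g^{2} + g^{2}\right) - 11 = 2 g^{2} - 11 = -11 + 2 g^{2}$)
$\frac{1}{u{\left(-207 \right)} - 68984} = \frac{1}{\left(-11 + 2 \left(-207\right)^{2}\right) - 68984} = \frac{1}{\left(-11 + 2 \cdot 42849\right) - 68984} = \frac{1}{\left(-11 + 85698\right) - 68984} = \frac{1}{85687 - 68984} = \frac{1}{16703}$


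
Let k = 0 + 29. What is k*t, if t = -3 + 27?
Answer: 696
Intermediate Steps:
k = 29
t = 24
k*t = 29*24 = 696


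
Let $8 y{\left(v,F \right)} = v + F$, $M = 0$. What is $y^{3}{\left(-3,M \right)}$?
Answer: $- \frac{27}{512} \approx -0.052734$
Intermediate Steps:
$y{\left(v,F \right)} = \frac{F}{8} + \frac{v}{8}$ ($y{\left(v,F \right)} = \frac{v + F}{8} = \frac{F + v}{8} = \frac{F}{8} + \frac{v}{8}$)
$y^{3}{\left(-3,M \right)} = \left(\frac{1}{8} \cdot 0 + \frac{1}{8} \left(-3\right)\right)^{3} = \left(0 - \frac{3}{8}\right)^{3} = \left(- \frac{3}{8}\right)^{3} = - \frac{27}{512}$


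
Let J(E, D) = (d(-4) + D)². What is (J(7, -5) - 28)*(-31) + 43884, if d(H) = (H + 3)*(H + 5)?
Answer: 43636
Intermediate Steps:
d(H) = (3 + H)*(5 + H)
J(E, D) = (-1 + D)² (J(E, D) = ((15 + (-4)² + 8*(-4)) + D)² = ((15 + 16 - 32) + D)² = (-1 + D)²)
(J(7, -5) - 28)*(-31) + 43884 = ((-1 - 5)² - 28)*(-31) + 43884 = ((-6)² - 28)*(-31) + 43884 = (36 - 28)*(-31) + 43884 = 8*(-31) + 43884 = -248 + 43884 = 43636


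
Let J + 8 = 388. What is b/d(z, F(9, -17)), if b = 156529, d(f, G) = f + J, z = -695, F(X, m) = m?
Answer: -156529/315 ≈ -496.92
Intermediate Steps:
J = 380 (J = -8 + 388 = 380)
d(f, G) = 380 + f (d(f, G) = f + 380 = 380 + f)
b/d(z, F(9, -17)) = 156529/(380 - 695) = 156529/(-315) = 156529*(-1/315) = -156529/315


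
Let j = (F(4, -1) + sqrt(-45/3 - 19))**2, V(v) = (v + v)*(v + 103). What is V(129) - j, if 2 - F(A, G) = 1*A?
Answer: 59886 + 4*I*sqrt(34) ≈ 59886.0 + 23.324*I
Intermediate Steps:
F(A, G) = 2 - A
V(v) = 2*v*(103 + v) (V(v) = (2*v)*(103 + v) = 2*v*(103 + v))
j = (-2 + I*sqrt(34))**2 (j = ((2 - 1*4) + sqrt(-45/3 - 19))**2 = ((2 - 4) + sqrt(-45*1/3 - 19))**2 = (-2 + sqrt(-15 - 19))**2 = (-2 + sqrt(-34))**2 = (-2 + I*sqrt(34))**2 ≈ -30.0 - 23.324*I)
V(129) - j = 2*129*(103 + 129) - (-30 - 4*I*sqrt(34)) = 2*129*232 + (30 + 4*I*sqrt(34)) = 59856 + (30 + 4*I*sqrt(34)) = 59886 + 4*I*sqrt(34)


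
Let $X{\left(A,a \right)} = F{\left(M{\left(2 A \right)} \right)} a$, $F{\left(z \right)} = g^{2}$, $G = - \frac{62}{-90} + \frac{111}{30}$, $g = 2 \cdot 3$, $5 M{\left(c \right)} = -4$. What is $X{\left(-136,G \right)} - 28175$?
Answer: $-28017$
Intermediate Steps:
$M{\left(c \right)} = - \frac{4}{5}$ ($M{\left(c \right)} = \frac{1}{5} \left(-4\right) = - \frac{4}{5}$)
$g = 6$
$G = \frac{79}{18}$ ($G = \left(-62\right) \left(- \frac{1}{90}\right) + 111 \cdot \frac{1}{30} = \frac{31}{45} + \frac{37}{10} = \frac{79}{18} \approx 4.3889$)
$F{\left(z \right)} = 36$ ($F{\left(z \right)} = 6^{2} = 36$)
$X{\left(A,a \right)} = 36 a$
$X{\left(-136,G \right)} - 28175 = 36 \cdot \frac{79}{18} - 28175 = 158 - 28175 = -28017$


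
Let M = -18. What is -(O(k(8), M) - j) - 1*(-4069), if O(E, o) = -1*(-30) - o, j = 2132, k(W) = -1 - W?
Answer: 6153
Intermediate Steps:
O(E, o) = 30 - o
-(O(k(8), M) - j) - 1*(-4069) = -((30 - 1*(-18)) - 1*2132) - 1*(-4069) = -((30 + 18) - 2132) + 4069 = -(48 - 2132) + 4069 = -1*(-2084) + 4069 = 2084 + 4069 = 6153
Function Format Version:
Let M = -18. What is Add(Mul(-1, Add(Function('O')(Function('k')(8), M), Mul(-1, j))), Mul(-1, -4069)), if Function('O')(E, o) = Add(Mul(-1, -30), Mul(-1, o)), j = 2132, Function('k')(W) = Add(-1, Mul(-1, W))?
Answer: 6153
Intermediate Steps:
Function('O')(E, o) = Add(30, Mul(-1, o))
Add(Mul(-1, Add(Function('O')(Function('k')(8), M), Mul(-1, j))), Mul(-1, -4069)) = Add(Mul(-1, Add(Add(30, Mul(-1, -18)), Mul(-1, 2132))), Mul(-1, -4069)) = Add(Mul(-1, Add(Add(30, 18), -2132)), 4069) = Add(Mul(-1, Add(48, -2132)), 4069) = Add(Mul(-1, -2084), 4069) = Add(2084, 4069) = 6153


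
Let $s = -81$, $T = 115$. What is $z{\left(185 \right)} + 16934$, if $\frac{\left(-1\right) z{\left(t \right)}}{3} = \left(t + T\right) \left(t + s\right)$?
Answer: $-76666$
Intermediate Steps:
$z{\left(t \right)} = - 3 \left(-81 + t\right) \left(115 + t\right)$ ($z{\left(t \right)} = - 3 \left(t + 115\right) \left(t - 81\right) = - 3 \left(115 + t\right) \left(-81 + t\right) = - 3 \left(-81 + t\right) \left(115 + t\right)$)
$z{\left(185 \right)} + 16934 = \left(27945 - 18870 - 3 \cdot 185^{2}\right) + 16934 = \left(27945 - 18870 - 102675\right) + 16934 = -93600 + 16934 = -76666$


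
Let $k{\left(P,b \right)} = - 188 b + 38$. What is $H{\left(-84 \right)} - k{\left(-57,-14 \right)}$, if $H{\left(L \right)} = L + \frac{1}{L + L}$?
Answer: $- \frac{462673}{168} \approx -2754.0$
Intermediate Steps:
$k{\left(P,b \right)} = 38 - 188 b$
$H{\left(L \right)} = L + \frac{1}{2 L}$
$H{\left(-84 \right)} - k{\left(-57,-14 \right)} = \left(-84 + \frac{1}{2 \left(-84\right)}\right) - \left(38 - -2632\right) = \left(-84 + \frac{1}{2} \left(- \frac{1}{84}\right)\right) - \left(38 + 2632\right) = \left(-84 - \frac{1}{168}\right) - 2670 = - \frac{14113}{168} - 2670 = - \frac{462673}{168}$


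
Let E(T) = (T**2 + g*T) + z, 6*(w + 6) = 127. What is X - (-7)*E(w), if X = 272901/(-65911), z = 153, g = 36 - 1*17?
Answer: 11138428015/2372796 ≈ 4694.2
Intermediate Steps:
w = 91/6 (w = -6 + (1/6)*127 = -6 + 127/6 = 91/6 ≈ 15.167)
g = 19 (g = 36 - 17 = 19)
X = -272901/65911 (X = 272901*(-1/65911) = -272901/65911 ≈ -4.1404)
E(T) = 153 + T**2 + 19*T (E(T) = (T**2 + 19*T) + 153 = 153 + T**2 + 19*T)
X - (-7)*E(w) = -272901/65911 - (-7)*(153 + (91/6)**2 + 19*(91/6)) = -272901/65911 - (-7)*(153 + 8281/36 + 1729/6) = -272901/65911 - (-7)*24163/36 = -272901/65911 - 1*(-169141/36) = -272901/65911 + 169141/36 = 11138428015/2372796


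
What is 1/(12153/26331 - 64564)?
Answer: -8777/566674177 ≈ -1.5489e-5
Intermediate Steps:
1/(12153/26331 - 64564) = 1/(12153*(1/26331) - 64564) = 1/(4051/8777 - 64564) = 1/(-566674177/8777) = -8777/566674177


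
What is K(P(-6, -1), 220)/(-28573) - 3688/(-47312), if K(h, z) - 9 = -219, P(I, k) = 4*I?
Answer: 14414093/168980722 ≈ 0.085300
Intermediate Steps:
K(h, z) = -210 (K(h, z) = 9 - 219 = -210)
K(P(-6, -1), 220)/(-28573) - 3688/(-47312) = -210/(-28573) - 3688/(-47312) = -210*(-1/28573) - 3688*(-1/47312) = 210/28573 + 461/5914 = 14414093/168980722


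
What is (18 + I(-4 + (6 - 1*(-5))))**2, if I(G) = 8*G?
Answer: 5476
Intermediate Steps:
(18 + I(-4 + (6 - 1*(-5))))**2 = (18 + 8*(-4 + (6 - 1*(-5))))**2 = (18 + 8*(-4 + (6 + 5)))**2 = (18 + 8*(-4 + 11))**2 = (18 + 8*7)**2 = (18 + 56)**2 = 74**2 = 5476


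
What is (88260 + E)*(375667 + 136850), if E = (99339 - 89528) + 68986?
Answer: 85619552469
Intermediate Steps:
E = 78797 (E = 9811 + 68986 = 78797)
(88260 + E)*(375667 + 136850) = (88260 + 78797)*(375667 + 136850) = 167057*512517 = 85619552469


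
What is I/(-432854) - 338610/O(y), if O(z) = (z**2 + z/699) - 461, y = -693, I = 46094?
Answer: -19651685454041/24194455057271 ≈ -0.81224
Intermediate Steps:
O(z) = -461 + z**2 + z/699 (O(z) = (z**2 + z/699) - 461 = -461 + z**2 + z/699)
I/(-432854) - 338610/O(y) = 46094/(-432854) - 338610/(-461 + (-693)**2 + (1/699)*(-693)) = 46094*(-1/432854) - 338610/(-461 + 480249 - 231/233) = -23047/216427 - 338610/111790373/233 = -23047/216427 - 338610*233/111790373 = -23047/216427 - 78896130/111790373 = -19651685454041/24194455057271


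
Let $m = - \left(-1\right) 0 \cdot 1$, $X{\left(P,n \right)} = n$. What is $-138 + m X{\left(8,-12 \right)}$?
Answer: $-138$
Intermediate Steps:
$m = 0$ ($m = - 0 \cdot 1 = \left(-1\right) 0 = 0$)
$-138 + m X{\left(8,-12 \right)} = -138 + 0 \left(-12\right) = -138 + 0 = -138$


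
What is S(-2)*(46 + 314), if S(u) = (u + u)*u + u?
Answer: 2160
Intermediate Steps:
S(u) = u + 2*u² (S(u) = (2*u)*u + u = 2*u² + u = u + 2*u²)
S(-2)*(46 + 314) = (-2*(1 + 2*(-2)))*(46 + 314) = -2*(1 - 4)*360 = -2*(-3)*360 = 6*360 = 2160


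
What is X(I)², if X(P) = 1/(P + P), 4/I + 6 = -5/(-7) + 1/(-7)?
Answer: 361/784 ≈ 0.46046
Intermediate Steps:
I = -14/19 (I = 4/(-6 + (-5/(-7) + 1/(-7))) = 4/(-6 + (-5*(-⅐) + 1*(-⅐))) = 4/(-6 + (5/7 - ⅐)) = 4/(-6 + 4/7) = 4/(-38/7) = 4*(-7/38) = -14/19 ≈ -0.73684)
X(P) = 1/(2*P)
X(I)² = (1/(2*(-14/19)))² = ((½)*(-19/14))² = (-19/28)² = 361/784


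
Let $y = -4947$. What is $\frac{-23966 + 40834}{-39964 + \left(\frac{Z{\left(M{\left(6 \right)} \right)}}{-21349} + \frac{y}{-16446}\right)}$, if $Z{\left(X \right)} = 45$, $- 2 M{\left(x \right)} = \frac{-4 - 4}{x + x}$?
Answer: $- \frac{1974150057224}{4677160494341} \approx -0.42208$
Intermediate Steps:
$M{\left(x \right)} = \frac{2}{x}$ ($M{\left(x \right)} = - \frac{\left(-4 - 4\right) \frac{1}{x + x}}{2} = - \frac{\left(-8\right) \frac{1}{2 x}}{2} = - \frac{\left(-4\right) \frac{1}{x}}{2} = \frac{2}{x}$)
$\frac{-23966 + 40834}{-39964 + \left(\frac{Z{\left(M{\left(6 \right)} \right)}}{-21349} + \frac{y}{-16446}\right)} = \frac{-23966 + 40834}{-39964 + \left(\frac{45}{-21349} - \frac{4947}{-16446}\right)} = \frac{16868}{-39964 + \left(45 \left(- \frac{1}{21349}\right) - - \frac{1649}{5482}\right)} = \frac{16868}{-39964 + \left(- \frac{45}{21349} + \frac{1649}{5482}\right)} = \frac{16868}{-39964 + \frac{34957811}{117035218}} = \frac{16868}{- \frac{4677160494341}{117035218}} = 16868 \left(- \frac{117035218}{4677160494341}\right) = - \frac{1974150057224}{4677160494341}$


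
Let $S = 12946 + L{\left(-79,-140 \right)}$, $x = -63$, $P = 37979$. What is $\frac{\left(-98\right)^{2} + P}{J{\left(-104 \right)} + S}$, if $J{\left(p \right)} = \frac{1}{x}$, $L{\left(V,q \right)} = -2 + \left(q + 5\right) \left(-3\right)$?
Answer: $\frac{2997729}{840986} \approx 3.5645$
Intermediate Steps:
$L{\left(V,q \right)} = -17 - 3 q$ ($L{\left(V,q \right)} = -2 + \left(5 + q\right) \left(-3\right) = -2 - \left(15 + 3 q\right) = -17 - 3 q$)
$S = 13349$ ($S = 12946 - -403 = 12946 + \left(-17 + 420\right) = 12946 + 403 = 13349$)
$J{\left(p \right)} = - \frac{1}{63}$ ($J{\left(p \right)} = \frac{1}{-63} = - \frac{1}{63}$)
$\frac{\left(-98\right)^{2} + P}{J{\left(-104 \right)} + S} = \frac{\left(-98\right)^{2} + 37979}{- \frac{1}{63} + 13349} = \frac{9604 + 37979}{\frac{840986}{63}} = 47583 \cdot \frac{63}{840986} = \frac{2997729}{840986}$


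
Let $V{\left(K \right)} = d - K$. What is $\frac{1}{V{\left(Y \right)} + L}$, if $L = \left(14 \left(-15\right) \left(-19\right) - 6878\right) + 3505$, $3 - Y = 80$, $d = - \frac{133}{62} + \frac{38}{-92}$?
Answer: $\frac{713}{492998} \approx 0.0014463$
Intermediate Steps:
$d = - \frac{1824}{713}$ ($d = \left(-133\right) \frac{1}{62} + 38 \left(- \frac{1}{92}\right) = - \frac{133}{62} - \frac{19}{46} = - \frac{1824}{713} \approx -2.5582$)
$Y = -77$ ($Y = 3 - 80 = -77$)
$V{\left(K \right)} = - \frac{1824}{713} - K$
$L = 617$ ($L = \left(\left(-210\right) \left(-19\right) - 6878\right) + 3505 = \left(3990 - 6878\right) + 3505 = -2888 + 3505 = 617$)
$\frac{1}{V{\left(Y \right)} + L} = \frac{1}{\left(- \frac{1824}{713} - -77\right) + 617} = \frac{1}{\left(- \frac{1824}{713} + 77\right) + 617} = \frac{1}{\frac{53077}{713} + 617} = \frac{1}{\frac{492998}{713}} = \frac{713}{492998}$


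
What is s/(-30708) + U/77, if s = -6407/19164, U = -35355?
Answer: -20805996706421/45313584624 ≈ -459.16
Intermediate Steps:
s = -6407/19164 (s = -6407*1/19164 = -6407/19164 ≈ -0.33432)
s/(-30708) + U/77 = -6407/19164/(-30708) - 35355/77 = -6407/19164*(-1/30708) - 35355*1/77 = 6407/588488112 - 35355/77 = -20805996706421/45313584624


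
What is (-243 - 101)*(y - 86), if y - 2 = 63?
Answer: 7224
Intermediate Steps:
y = 65 (y = 2 + 63 = 65)
(-243 - 101)*(y - 86) = (-243 - 101)*(65 - 86) = -344*(-21) = 7224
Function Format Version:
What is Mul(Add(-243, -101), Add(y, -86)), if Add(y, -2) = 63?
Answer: 7224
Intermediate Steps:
y = 65 (y = Add(2, 63) = 65)
Mul(Add(-243, -101), Add(y, -86)) = Mul(Add(-243, -101), Add(65, -86)) = Mul(-344, -21) = 7224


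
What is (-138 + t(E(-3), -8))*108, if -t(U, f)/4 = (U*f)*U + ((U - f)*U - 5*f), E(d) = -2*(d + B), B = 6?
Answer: 97416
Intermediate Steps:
E(d) = -12 - 2*d (E(d) = -2*(d + 6) = -2*(6 + d) = -12 - 2*d)
t(U, f) = 20*f - 4*U*(U - f) - 4*f*U² (t(U, f) = -4*((U*f)*U + ((U - f)*U - 5*f)) = -4*(f*U² + (U*(U - f) - 5*f)) = -4*(f*U² + (-5*f + U*(U - f))) = -4*(-5*f + U*(U - f) + f*U²) = 20*f - 4*U*(U - f) - 4*f*U²)
(-138 + t(E(-3), -8))*108 = (-138 + (-4*(-12 - 2*(-3))² + 20*(-8) - 4*(-8)*(-12 - 2*(-3))² + 4*(-12 - 2*(-3))*(-8)))*108 = (-138 + (-4*(-12 + 6)² - 160 - 4*(-8)*(-12 + 6)² + 4*(-12 + 6)*(-8)))*108 = (-138 + (-4*(-6)² - 160 - 4*(-8)*(-6)² + 4*(-6)*(-8)))*108 = (-138 + (-4*36 - 160 - 4*(-8)*36 + 192))*108 = (-138 + (-144 - 160 + 1152 + 192))*108 = (-138 + 1040)*108 = 902*108 = 97416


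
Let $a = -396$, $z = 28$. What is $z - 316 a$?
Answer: $125164$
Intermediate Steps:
$z - 316 a = 28 - -125136 = 28 + 125136 = 125164$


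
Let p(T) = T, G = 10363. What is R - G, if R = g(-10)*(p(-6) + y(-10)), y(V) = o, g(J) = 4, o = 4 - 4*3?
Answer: -10419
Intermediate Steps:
o = -8 (o = 4 - 12 = -8)
y(V) = -8
R = -56 (R = 4*(-6 - 8) = 4*(-14) = -56)
R - G = -56 - 1*10363 = -56 - 10363 = -10419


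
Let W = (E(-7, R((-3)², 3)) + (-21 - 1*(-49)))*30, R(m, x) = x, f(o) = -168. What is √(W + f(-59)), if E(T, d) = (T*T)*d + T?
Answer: 2*√1218 ≈ 69.800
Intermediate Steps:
E(T, d) = T + d*T² (E(T, d) = T²*d + T = d*T² + T = T + d*T²)
W = 5040 (W = (-7*(1 - 7*3) + (-21 - 1*(-49)))*30 = (-7*(1 - 21) + (-21 + 49))*30 = (-7*(-20) + 28)*30 = (140 + 28)*30 = 168*30 = 5040)
√(W + f(-59)) = √(5040 - 168) = √4872 = 2*√1218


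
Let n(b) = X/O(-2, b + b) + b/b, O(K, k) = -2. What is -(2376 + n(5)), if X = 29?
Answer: -4725/2 ≈ -2362.5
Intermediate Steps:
n(b) = -27/2 (n(b) = 29/(-2) + b/b = 29*(-½) + 1 = -29/2 + 1 = -27/2)
-(2376 + n(5)) = -(2376 - 27/2) = -1*4725/2 = -4725/2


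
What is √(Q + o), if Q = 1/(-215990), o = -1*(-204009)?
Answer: √9517362605304910/215990 ≈ 451.67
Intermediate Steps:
o = 204009
Q = -1/215990 ≈ -4.6298e-6
√(Q + o) = √(-1/215990 + 204009) = √(44063903909/215990) = √9517362605304910/215990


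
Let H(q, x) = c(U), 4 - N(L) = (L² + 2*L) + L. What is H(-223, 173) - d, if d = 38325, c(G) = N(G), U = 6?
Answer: -38375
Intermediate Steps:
N(L) = 4 - L² - 3*L (N(L) = 4 - ((L² + 2*L) + L) = 4 - (L² + 3*L) = 4 + (-L² - 3*L) = 4 - L² - 3*L)
c(G) = 4 - G² - 3*G
H(q, x) = -50 (H(q, x) = 4 - 1*6² - 3*6 = 4 - 1*36 - 18 = 4 - 36 - 18 = -50)
H(-223, 173) - d = -50 - 1*38325 = -50 - 38325 = -38375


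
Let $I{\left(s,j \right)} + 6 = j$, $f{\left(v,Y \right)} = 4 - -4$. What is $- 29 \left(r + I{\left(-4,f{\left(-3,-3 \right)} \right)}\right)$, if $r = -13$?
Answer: $319$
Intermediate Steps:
$f{\left(v,Y \right)} = 8$ ($f{\left(v,Y \right)} = 4 + 4 = 8$)
$I{\left(s,j \right)} = -6 + j$
$- 29 \left(r + I{\left(-4,f{\left(-3,-3 \right)} \right)}\right) = - 29 \left(-13 + \left(-6 + 8\right)\right) = - 29 \left(-13 + 2\right) = \left(-29\right) \left(-11\right) = 319$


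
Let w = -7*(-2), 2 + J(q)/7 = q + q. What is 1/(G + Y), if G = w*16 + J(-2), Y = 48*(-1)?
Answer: 1/134 ≈ 0.0074627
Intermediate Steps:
J(q) = -14 + 14*q (J(q) = -14 + 7*(q + q) = -14 + 7*(2*q) = -14 + 14*q)
w = 14
Y = -48
G = 182 (G = 14*16 + (-14 + 14*(-2)) = 224 + (-14 - 28) = 224 - 42 = 182)
1/(G + Y) = 1/(182 - 48) = 1/134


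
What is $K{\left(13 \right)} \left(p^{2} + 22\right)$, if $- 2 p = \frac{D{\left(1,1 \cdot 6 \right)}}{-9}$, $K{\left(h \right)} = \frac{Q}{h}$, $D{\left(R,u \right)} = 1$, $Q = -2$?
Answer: $- \frac{7129}{2106} \approx -3.3851$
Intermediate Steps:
$K{\left(h \right)} = - \frac{2}{h}$
$p = \frac{1}{18}$ ($p = - \frac{1 \frac{1}{-9}}{2} = - \frac{1 \left(- \frac{1}{9}\right)}{2} = \left(- \frac{1}{2}\right) \left(- \frac{1}{9}\right) = \frac{1}{18} \approx 0.055556$)
$K{\left(13 \right)} \left(p^{2} + 22\right) = - \frac{2}{13} \left(\left(\frac{1}{18}\right)^{2} + 22\right) = \left(-2\right) \frac{1}{13} \left(\frac{1}{324} + 22\right) = \left(- \frac{2}{13}\right) \frac{7129}{324} = - \frac{7129}{2106}$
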